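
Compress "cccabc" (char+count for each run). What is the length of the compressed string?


Input: cccabc
Runs:
  'c' x 3 => "c3"
  'a' x 1 => "a1"
  'b' x 1 => "b1"
  'c' x 1 => "c1"
Compressed: "c3a1b1c1"
Compressed length: 8

8


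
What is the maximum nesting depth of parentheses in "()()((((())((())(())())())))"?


Input: "()()((((())((())(())())())))"
Tracking depth:
  Position 0 '(': depth becomes 1
  Position 1 ')': depth becomes 0
  Position 2 '(': depth becomes 1
  Position 3 ')': depth becomes 0
  Position 4 '(': depth becomes 1
  Position 5 '(': depth becomes 2
  Position 6 '(': depth becomes 3
  Position 7 '(': depth becomes 4
  Position 8 '(': depth becomes 5
  Position 9 ')': depth becomes 4
  Position 10 ')': depth becomes 3
  Position 11 '(': depth becomes 4
  Position 12 '(': depth becomes 5
  Position 13 '(': depth becomes 6
  Position 14 ')': depth becomes 5
  Position 15 ')': depth becomes 4
  Position 16 '(': depth becomes 5
  Position 17 '(': depth becomes 6
  Position 18 ')': depth becomes 5
  Position 19 ')': depth becomes 4
  Position 20 '(': depth becomes 5
  Position 21 ')': depth becomes 4
  Position 22 ')': depth becomes 3
  Position 23 '(': depth becomes 4
  Position 24 ')': depth becomes 3
  Position 25 ')': depth becomes 2
  Position 26 ')': depth becomes 1
  Position 27 ')': depth becomes 0
Maximum depth reached: 6

6


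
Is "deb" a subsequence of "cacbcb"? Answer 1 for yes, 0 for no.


Check if "deb" is a subsequence of "cacbcb"
Greedy scan:
  Position 0 ('c'): no match needed
  Position 1 ('a'): no match needed
  Position 2 ('c'): no match needed
  Position 3 ('b'): no match needed
  Position 4 ('c'): no match needed
  Position 5 ('b'): no match needed
Only matched 0/3 characters => not a subsequence

0


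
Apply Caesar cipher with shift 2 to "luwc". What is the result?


Caesar cipher: shift "luwc" by 2
  'l' (pos 11) + 2 = pos 13 = 'n'
  'u' (pos 20) + 2 = pos 22 = 'w'
  'w' (pos 22) + 2 = pos 24 = 'y'
  'c' (pos 2) + 2 = pos 4 = 'e'
Result: nwye

nwye


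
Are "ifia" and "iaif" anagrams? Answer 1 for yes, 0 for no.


Strings: "ifia", "iaif"
Sorted first:  afii
Sorted second: afii
Sorted forms match => anagrams

1


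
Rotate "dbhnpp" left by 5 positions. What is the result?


Input: "dbhnpp", rotate left by 5
First 5 characters: "dbhnp"
Remaining characters: "p"
Concatenate remaining + first: "p" + "dbhnp" = "pdbhnp"

pdbhnp


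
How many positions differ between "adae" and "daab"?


Comparing "adae" and "daab" position by position:
  Position 0: 'a' vs 'd' => DIFFER
  Position 1: 'd' vs 'a' => DIFFER
  Position 2: 'a' vs 'a' => same
  Position 3: 'e' vs 'b' => DIFFER
Positions that differ: 3

3


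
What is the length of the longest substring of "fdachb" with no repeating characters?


Input: "fdachb"
Sliding window (track last position of each char):
  Position 0 ('f'): window [0,0] length 1 -- new best
  Position 1 ('d'): window [0,1] length 2 -- new best
  Position 2 ('a'): window [0,2] length 3 -- new best
  Position 3 ('c'): window [0,3] length 4 -- new best
  Position 4 ('h'): window [0,4] length 5 -- new best
  Position 5 ('b'): window [0,5] length 6 -- new best
Longest substring with no repeats: "fdachb" with length 6

6


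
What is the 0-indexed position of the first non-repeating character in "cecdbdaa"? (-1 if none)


Input: cecdbdaa
Character frequencies:
  'a': 2
  'b': 1
  'c': 2
  'd': 2
  'e': 1
Scanning left to right for freq == 1:
  Position 0 ('c'): freq=2, skip
  Position 1 ('e'): unique! => answer = 1

1


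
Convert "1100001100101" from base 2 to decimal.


Input: "1100001100101" in base 2
Positional expansion:
  Digit '1' (value 1) x 2^12 = 4096
  Digit '1' (value 1) x 2^11 = 2048
  Digit '0' (value 0) x 2^10 = 0
  Digit '0' (value 0) x 2^9 = 0
  Digit '0' (value 0) x 2^8 = 0
  Digit '0' (value 0) x 2^7 = 0
  Digit '1' (value 1) x 2^6 = 64
  Digit '1' (value 1) x 2^5 = 32
  Digit '0' (value 0) x 2^4 = 0
  Digit '0' (value 0) x 2^3 = 0
  Digit '1' (value 1) x 2^2 = 4
  Digit '0' (value 0) x 2^1 = 0
  Digit '1' (value 1) x 2^0 = 1
Sum = 6245

6245


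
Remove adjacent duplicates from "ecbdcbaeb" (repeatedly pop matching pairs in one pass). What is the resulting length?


Input: ecbdcbaeb
Stack-based adjacent duplicate removal:
  Read 'e': push. Stack: e
  Read 'c': push. Stack: ec
  Read 'b': push. Stack: ecb
  Read 'd': push. Stack: ecbd
  Read 'c': push. Stack: ecbdc
  Read 'b': push. Stack: ecbdcb
  Read 'a': push. Stack: ecbdcba
  Read 'e': push. Stack: ecbdcbae
  Read 'b': push. Stack: ecbdcbaeb
Final stack: "ecbdcbaeb" (length 9)

9


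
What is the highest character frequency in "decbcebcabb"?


Input: decbcebcabb
Character counts:
  'a': 1
  'b': 4
  'c': 3
  'd': 1
  'e': 2
Maximum frequency: 4

4


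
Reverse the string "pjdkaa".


Input: pjdkaa
Reading characters right to left:
  Position 5: 'a'
  Position 4: 'a'
  Position 3: 'k'
  Position 2: 'd'
  Position 1: 'j'
  Position 0: 'p'
Reversed: aakdjp

aakdjp


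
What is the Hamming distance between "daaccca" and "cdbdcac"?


Comparing "daaccca" and "cdbdcac" position by position:
  Position 0: 'd' vs 'c' => differ
  Position 1: 'a' vs 'd' => differ
  Position 2: 'a' vs 'b' => differ
  Position 3: 'c' vs 'd' => differ
  Position 4: 'c' vs 'c' => same
  Position 5: 'c' vs 'a' => differ
  Position 6: 'a' vs 'c' => differ
Total differences (Hamming distance): 6

6


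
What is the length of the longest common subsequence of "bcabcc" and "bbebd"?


LCS of "bcabcc" and "bbebd"
DP table:
           b    b    e    b    d
      0    0    0    0    0    0
  b   0    1    1    1    1    1
  c   0    1    1    1    1    1
  a   0    1    1    1    1    1
  b   0    1    2    2    2    2
  c   0    1    2    2    2    2
  c   0    1    2    2    2    2
LCS length = dp[6][5] = 2

2


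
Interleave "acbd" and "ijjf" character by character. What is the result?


Interleaving "acbd" and "ijjf":
  Position 0: 'a' from first, 'i' from second => "ai"
  Position 1: 'c' from first, 'j' from second => "cj"
  Position 2: 'b' from first, 'j' from second => "bj"
  Position 3: 'd' from first, 'f' from second => "df"
Result: aicjbjdf

aicjbjdf


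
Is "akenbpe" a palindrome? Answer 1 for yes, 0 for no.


Input: akenbpe
Reversed: epbneka
  Compare pos 0 ('a') with pos 6 ('e'): MISMATCH
  Compare pos 1 ('k') with pos 5 ('p'): MISMATCH
  Compare pos 2 ('e') with pos 4 ('b'): MISMATCH
Result: not a palindrome

0


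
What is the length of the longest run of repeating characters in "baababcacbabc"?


Input: "baababcacbabc"
Scanning for longest run:
  Position 1 ('a'): new char, reset run to 1
  Position 2 ('a'): continues run of 'a', length=2
  Position 3 ('b'): new char, reset run to 1
  Position 4 ('a'): new char, reset run to 1
  Position 5 ('b'): new char, reset run to 1
  Position 6 ('c'): new char, reset run to 1
  Position 7 ('a'): new char, reset run to 1
  Position 8 ('c'): new char, reset run to 1
  Position 9 ('b'): new char, reset run to 1
  Position 10 ('a'): new char, reset run to 1
  Position 11 ('b'): new char, reset run to 1
  Position 12 ('c'): new char, reset run to 1
Longest run: 'a' with length 2

2


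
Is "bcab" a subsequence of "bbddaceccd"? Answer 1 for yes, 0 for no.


Check if "bcab" is a subsequence of "bbddaceccd"
Greedy scan:
  Position 0 ('b'): matches sub[0] = 'b'
  Position 1 ('b'): no match needed
  Position 2 ('d'): no match needed
  Position 3 ('d'): no match needed
  Position 4 ('a'): no match needed
  Position 5 ('c'): matches sub[1] = 'c'
  Position 6 ('e'): no match needed
  Position 7 ('c'): no match needed
  Position 8 ('c'): no match needed
  Position 9 ('d'): no match needed
Only matched 2/4 characters => not a subsequence

0


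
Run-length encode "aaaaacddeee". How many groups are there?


Input: aaaaacddeee
Scanning for consecutive runs:
  Group 1: 'a' x 5 (positions 0-4)
  Group 2: 'c' x 1 (positions 5-5)
  Group 3: 'd' x 2 (positions 6-7)
  Group 4: 'e' x 3 (positions 8-10)
Total groups: 4

4


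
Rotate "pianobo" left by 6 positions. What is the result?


Input: "pianobo", rotate left by 6
First 6 characters: "pianob"
Remaining characters: "o"
Concatenate remaining + first: "o" + "pianob" = "opianob"

opianob


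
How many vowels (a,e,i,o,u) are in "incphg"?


Input: incphg
Checking each character:
  'i' at position 0: vowel (running total: 1)
  'n' at position 1: consonant
  'c' at position 2: consonant
  'p' at position 3: consonant
  'h' at position 4: consonant
  'g' at position 5: consonant
Total vowels: 1

1


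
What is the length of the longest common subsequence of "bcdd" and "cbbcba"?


LCS of "bcdd" and "cbbcba"
DP table:
           c    b    b    c    b    a
      0    0    0    0    0    0    0
  b   0    0    1    1    1    1    1
  c   0    1    1    1    2    2    2
  d   0    1    1    1    2    2    2
  d   0    1    1    1    2    2    2
LCS length = dp[4][6] = 2

2


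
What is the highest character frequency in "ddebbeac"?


Input: ddebbeac
Character counts:
  'a': 1
  'b': 2
  'c': 1
  'd': 2
  'e': 2
Maximum frequency: 2

2


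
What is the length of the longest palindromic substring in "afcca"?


Input: "afcca"
Checking substrings for palindromes:
  [2:4] "cc" (len 2) => palindrome
Longest palindromic substring: "cc" with length 2

2


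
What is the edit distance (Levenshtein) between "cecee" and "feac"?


Computing edit distance: "cecee" -> "feac"
DP table:
           f    e    a    c
      0    1    2    3    4
  c   1    1    2    3    3
  e   2    2    1    2    3
  c   3    3    2    2    2
  e   4    4    3    3    3
  e   5    5    4    4    4
Edit distance = dp[5][4] = 4

4


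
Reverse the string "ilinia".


Input: ilinia
Reading characters right to left:
  Position 5: 'a'
  Position 4: 'i'
  Position 3: 'n'
  Position 2: 'i'
  Position 1: 'l'
  Position 0: 'i'
Reversed: ainili

ainili


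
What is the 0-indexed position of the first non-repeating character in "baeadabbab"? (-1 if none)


Input: baeadabbab
Character frequencies:
  'a': 4
  'b': 4
  'd': 1
  'e': 1
Scanning left to right for freq == 1:
  Position 0 ('b'): freq=4, skip
  Position 1 ('a'): freq=4, skip
  Position 2 ('e'): unique! => answer = 2

2


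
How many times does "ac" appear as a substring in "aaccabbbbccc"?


Searching for "ac" in "aaccabbbbccc"
Scanning each position:
  Position 0: "aa" => no
  Position 1: "ac" => MATCH
  Position 2: "cc" => no
  Position 3: "ca" => no
  Position 4: "ab" => no
  Position 5: "bb" => no
  Position 6: "bb" => no
  Position 7: "bb" => no
  Position 8: "bc" => no
  Position 9: "cc" => no
  Position 10: "cc" => no
Total occurrences: 1

1


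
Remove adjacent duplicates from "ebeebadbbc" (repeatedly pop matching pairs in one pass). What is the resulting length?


Input: ebeebadbbc
Stack-based adjacent duplicate removal:
  Read 'e': push. Stack: e
  Read 'b': push. Stack: eb
  Read 'e': push. Stack: ebe
  Read 'e': matches stack top 'e' => pop. Stack: eb
  Read 'b': matches stack top 'b' => pop. Stack: e
  Read 'a': push. Stack: ea
  Read 'd': push. Stack: ead
  Read 'b': push. Stack: eadb
  Read 'b': matches stack top 'b' => pop. Stack: ead
  Read 'c': push. Stack: eadc
Final stack: "eadc" (length 4)

4


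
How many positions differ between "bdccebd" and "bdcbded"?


Comparing "bdccebd" and "bdcbded" position by position:
  Position 0: 'b' vs 'b' => same
  Position 1: 'd' vs 'd' => same
  Position 2: 'c' vs 'c' => same
  Position 3: 'c' vs 'b' => DIFFER
  Position 4: 'e' vs 'd' => DIFFER
  Position 5: 'b' vs 'e' => DIFFER
  Position 6: 'd' vs 'd' => same
Positions that differ: 3

3


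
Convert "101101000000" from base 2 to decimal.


Input: "101101000000" in base 2
Positional expansion:
  Digit '1' (value 1) x 2^11 = 2048
  Digit '0' (value 0) x 2^10 = 0
  Digit '1' (value 1) x 2^9 = 512
  Digit '1' (value 1) x 2^8 = 256
  Digit '0' (value 0) x 2^7 = 0
  Digit '1' (value 1) x 2^6 = 64
  Digit '0' (value 0) x 2^5 = 0
  Digit '0' (value 0) x 2^4 = 0
  Digit '0' (value 0) x 2^3 = 0
  Digit '0' (value 0) x 2^2 = 0
  Digit '0' (value 0) x 2^1 = 0
  Digit '0' (value 0) x 2^0 = 0
Sum = 2880

2880


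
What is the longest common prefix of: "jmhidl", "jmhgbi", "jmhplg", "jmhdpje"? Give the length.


Words: jmhidl, jmhgbi, jmhplg, jmhdpje
  Position 0: all 'j' => match
  Position 1: all 'm' => match
  Position 2: all 'h' => match
  Position 3: ('i', 'g', 'p', 'd') => mismatch, stop
LCP = "jmh" (length 3)

3


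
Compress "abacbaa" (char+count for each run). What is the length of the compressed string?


Input: abacbaa
Runs:
  'a' x 1 => "a1"
  'b' x 1 => "b1"
  'a' x 1 => "a1"
  'c' x 1 => "c1"
  'b' x 1 => "b1"
  'a' x 2 => "a2"
Compressed: "a1b1a1c1b1a2"
Compressed length: 12

12


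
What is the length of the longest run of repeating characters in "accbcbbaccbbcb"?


Input: "accbcbbaccbbcb"
Scanning for longest run:
  Position 1 ('c'): new char, reset run to 1
  Position 2 ('c'): continues run of 'c', length=2
  Position 3 ('b'): new char, reset run to 1
  Position 4 ('c'): new char, reset run to 1
  Position 5 ('b'): new char, reset run to 1
  Position 6 ('b'): continues run of 'b', length=2
  Position 7 ('a'): new char, reset run to 1
  Position 8 ('c'): new char, reset run to 1
  Position 9 ('c'): continues run of 'c', length=2
  Position 10 ('b'): new char, reset run to 1
  Position 11 ('b'): continues run of 'b', length=2
  Position 12 ('c'): new char, reset run to 1
  Position 13 ('b'): new char, reset run to 1
Longest run: 'c' with length 2

2


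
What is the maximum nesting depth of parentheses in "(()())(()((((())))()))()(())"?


Input: "(()())(()((((())))()))()(())"
Tracking depth:
  Position 0 '(': depth becomes 1
  Position 1 '(': depth becomes 2
  Position 2 ')': depth becomes 1
  Position 3 '(': depth becomes 2
  Position 4 ')': depth becomes 1
  Position 5 ')': depth becomes 0
  Position 6 '(': depth becomes 1
  Position 7 '(': depth becomes 2
  Position 8 ')': depth becomes 1
  Position 9 '(': depth becomes 2
  Position 10 '(': depth becomes 3
  Position 11 '(': depth becomes 4
  Position 12 '(': depth becomes 5
  Position 13 '(': depth becomes 6
  Position 14 ')': depth becomes 5
  Position 15 ')': depth becomes 4
  Position 16 ')': depth becomes 3
  Position 17 ')': depth becomes 2
  Position 18 '(': depth becomes 3
  Position 19 ')': depth becomes 2
  Position 20 ')': depth becomes 1
  Position 21 ')': depth becomes 0
  Position 22 '(': depth becomes 1
  Position 23 ')': depth becomes 0
  Position 24 '(': depth becomes 1
  Position 25 '(': depth becomes 2
  Position 26 ')': depth becomes 1
  Position 27 ')': depth becomes 0
Maximum depth reached: 6

6


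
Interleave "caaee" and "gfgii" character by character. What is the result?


Interleaving "caaee" and "gfgii":
  Position 0: 'c' from first, 'g' from second => "cg"
  Position 1: 'a' from first, 'f' from second => "af"
  Position 2: 'a' from first, 'g' from second => "ag"
  Position 3: 'e' from first, 'i' from second => "ei"
  Position 4: 'e' from first, 'i' from second => "ei"
Result: cgafageiei

cgafageiei


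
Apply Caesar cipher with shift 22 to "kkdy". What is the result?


Caesar cipher: shift "kkdy" by 22
  'k' (pos 10) + 22 = pos 6 = 'g'
  'k' (pos 10) + 22 = pos 6 = 'g'
  'd' (pos 3) + 22 = pos 25 = 'z'
  'y' (pos 24) + 22 = pos 20 = 'u'
Result: ggzu

ggzu


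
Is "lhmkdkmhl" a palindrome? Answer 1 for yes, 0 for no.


Input: lhmkdkmhl
Reversed: lhmkdkmhl
  Compare pos 0 ('l') with pos 8 ('l'): match
  Compare pos 1 ('h') with pos 7 ('h'): match
  Compare pos 2 ('m') with pos 6 ('m'): match
  Compare pos 3 ('k') with pos 5 ('k'): match
Result: palindrome

1


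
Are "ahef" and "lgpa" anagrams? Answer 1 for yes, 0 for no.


Strings: "ahef", "lgpa"
Sorted first:  aefh
Sorted second: aglp
Differ at position 1: 'e' vs 'g' => not anagrams

0


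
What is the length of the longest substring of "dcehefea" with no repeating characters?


Input: "dcehefea"
Sliding window (track last position of each char):
  Position 0 ('d'): window [0,0] length 1 -- new best
  Position 1 ('c'): window [0,1] length 2 -- new best
  Position 2 ('e'): window [0,2] length 3 -- new best
  Position 3 ('h'): window [0,3] length 4 -- new best
  Position 4 ('e'): repeat (last at 2), move window start to 3
  Position 4 ('e'): window [3,4] length 2
  Position 5 ('f'): window [3,5] length 3
  Position 6 ('e'): repeat (last at 4), move window start to 5
  Position 6 ('e'): window [5,6] length 2
  Position 7 ('a'): window [5,7] length 3
Longest substring with no repeats: "dceh" with length 4

4


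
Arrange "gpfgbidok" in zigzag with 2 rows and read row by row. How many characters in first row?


Zigzag "gpfgbidok" into 2 rows:
Placing characters:
  'g' => row 0
  'p' => row 1
  'f' => row 0
  'g' => row 1
  'b' => row 0
  'i' => row 1
  'd' => row 0
  'o' => row 1
  'k' => row 0
Rows:
  Row 0: "gfbdk"
  Row 1: "pgio"
First row length: 5

5


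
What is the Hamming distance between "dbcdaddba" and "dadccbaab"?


Comparing "dbcdaddba" and "dadccbaab" position by position:
  Position 0: 'd' vs 'd' => same
  Position 1: 'b' vs 'a' => differ
  Position 2: 'c' vs 'd' => differ
  Position 3: 'd' vs 'c' => differ
  Position 4: 'a' vs 'c' => differ
  Position 5: 'd' vs 'b' => differ
  Position 6: 'd' vs 'a' => differ
  Position 7: 'b' vs 'a' => differ
  Position 8: 'a' vs 'b' => differ
Total differences (Hamming distance): 8

8


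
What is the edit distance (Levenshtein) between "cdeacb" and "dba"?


Computing edit distance: "cdeacb" -> "dba"
DP table:
           d    b    a
      0    1    2    3
  c   1    1    2    3
  d   2    1    2    3
  e   3    2    2    3
  a   4    3    3    2
  c   5    4    4    3
  b   6    5    4    4
Edit distance = dp[6][3] = 4

4


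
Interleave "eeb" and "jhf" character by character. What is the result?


Interleaving "eeb" and "jhf":
  Position 0: 'e' from first, 'j' from second => "ej"
  Position 1: 'e' from first, 'h' from second => "eh"
  Position 2: 'b' from first, 'f' from second => "bf"
Result: ejehbf

ejehbf


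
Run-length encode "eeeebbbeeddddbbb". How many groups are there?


Input: eeeebbbeeddddbbb
Scanning for consecutive runs:
  Group 1: 'e' x 4 (positions 0-3)
  Group 2: 'b' x 3 (positions 4-6)
  Group 3: 'e' x 2 (positions 7-8)
  Group 4: 'd' x 4 (positions 9-12)
  Group 5: 'b' x 3 (positions 13-15)
Total groups: 5

5


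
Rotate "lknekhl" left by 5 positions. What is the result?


Input: "lknekhl", rotate left by 5
First 5 characters: "lknek"
Remaining characters: "hl"
Concatenate remaining + first: "hl" + "lknek" = "hllknek"

hllknek


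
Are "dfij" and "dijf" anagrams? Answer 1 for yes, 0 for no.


Strings: "dfij", "dijf"
Sorted first:  dfij
Sorted second: dfij
Sorted forms match => anagrams

1


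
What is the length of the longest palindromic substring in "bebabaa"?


Input: "bebabaa"
Checking substrings for palindromes:
  [0:3] "beb" (len 3) => palindrome
  [2:5] "bab" (len 3) => palindrome
  [3:6] "aba" (len 3) => palindrome
  [5:7] "aa" (len 2) => palindrome
Longest palindromic substring: "beb" with length 3

3


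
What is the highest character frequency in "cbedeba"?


Input: cbedeba
Character counts:
  'a': 1
  'b': 2
  'c': 1
  'd': 1
  'e': 2
Maximum frequency: 2

2


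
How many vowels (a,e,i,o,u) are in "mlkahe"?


Input: mlkahe
Checking each character:
  'm' at position 0: consonant
  'l' at position 1: consonant
  'k' at position 2: consonant
  'a' at position 3: vowel (running total: 1)
  'h' at position 4: consonant
  'e' at position 5: vowel (running total: 2)
Total vowels: 2

2


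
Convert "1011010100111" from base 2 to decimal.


Input: "1011010100111" in base 2
Positional expansion:
  Digit '1' (value 1) x 2^12 = 4096
  Digit '0' (value 0) x 2^11 = 0
  Digit '1' (value 1) x 2^10 = 1024
  Digit '1' (value 1) x 2^9 = 512
  Digit '0' (value 0) x 2^8 = 0
  Digit '1' (value 1) x 2^7 = 128
  Digit '0' (value 0) x 2^6 = 0
  Digit '1' (value 1) x 2^5 = 32
  Digit '0' (value 0) x 2^4 = 0
  Digit '0' (value 0) x 2^3 = 0
  Digit '1' (value 1) x 2^2 = 4
  Digit '1' (value 1) x 2^1 = 2
  Digit '1' (value 1) x 2^0 = 1
Sum = 5799

5799


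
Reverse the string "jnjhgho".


Input: jnjhgho
Reading characters right to left:
  Position 6: 'o'
  Position 5: 'h'
  Position 4: 'g'
  Position 3: 'h'
  Position 2: 'j'
  Position 1: 'n'
  Position 0: 'j'
Reversed: ohghjnj

ohghjnj


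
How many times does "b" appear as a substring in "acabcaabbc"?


Searching for "b" in "acabcaabbc"
Scanning each position:
  Position 0: "a" => no
  Position 1: "c" => no
  Position 2: "a" => no
  Position 3: "b" => MATCH
  Position 4: "c" => no
  Position 5: "a" => no
  Position 6: "a" => no
  Position 7: "b" => MATCH
  Position 8: "b" => MATCH
  Position 9: "c" => no
Total occurrences: 3

3


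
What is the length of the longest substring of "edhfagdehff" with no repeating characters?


Input: "edhfagdehff"
Sliding window (track last position of each char):
  Position 0 ('e'): window [0,0] length 1 -- new best
  Position 1 ('d'): window [0,1] length 2 -- new best
  Position 2 ('h'): window [0,2] length 3 -- new best
  Position 3 ('f'): window [0,3] length 4 -- new best
  Position 4 ('a'): window [0,4] length 5 -- new best
  Position 5 ('g'): window [0,5] length 6 -- new best
  Position 6 ('d'): repeat (last at 1), move window start to 2
  Position 6 ('d'): window [2,6] length 5
  Position 7 ('e'): window [2,7] length 6
  Position 8 ('h'): repeat (last at 2), move window start to 3
  Position 8 ('h'): window [3,8] length 6
  Position 9 ('f'): repeat (last at 3), move window start to 4
  Position 9 ('f'): window [4,9] length 6
  Position 10 ('f'): repeat (last at 9), move window start to 10
  Position 10 ('f'): window [10,10] length 1
Longest substring with no repeats: "edhfag" with length 6

6


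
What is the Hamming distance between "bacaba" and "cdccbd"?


Comparing "bacaba" and "cdccbd" position by position:
  Position 0: 'b' vs 'c' => differ
  Position 1: 'a' vs 'd' => differ
  Position 2: 'c' vs 'c' => same
  Position 3: 'a' vs 'c' => differ
  Position 4: 'b' vs 'b' => same
  Position 5: 'a' vs 'd' => differ
Total differences (Hamming distance): 4

4


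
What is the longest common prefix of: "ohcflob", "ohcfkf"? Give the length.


Words: ohcflob, ohcfkf
  Position 0: all 'o' => match
  Position 1: all 'h' => match
  Position 2: all 'c' => match
  Position 3: all 'f' => match
  Position 4: ('l', 'k') => mismatch, stop
LCP = "ohcf" (length 4)

4


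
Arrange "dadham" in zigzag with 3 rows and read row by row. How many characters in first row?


Zigzag "dadham" into 3 rows:
Placing characters:
  'd' => row 0
  'a' => row 1
  'd' => row 2
  'h' => row 1
  'a' => row 0
  'm' => row 1
Rows:
  Row 0: "da"
  Row 1: "ahm"
  Row 2: "d"
First row length: 2

2


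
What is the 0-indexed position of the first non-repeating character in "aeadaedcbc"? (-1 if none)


Input: aeadaedcbc
Character frequencies:
  'a': 3
  'b': 1
  'c': 2
  'd': 2
  'e': 2
Scanning left to right for freq == 1:
  Position 0 ('a'): freq=3, skip
  Position 1 ('e'): freq=2, skip
  Position 2 ('a'): freq=3, skip
  Position 3 ('d'): freq=2, skip
  Position 4 ('a'): freq=3, skip
  Position 5 ('e'): freq=2, skip
  Position 6 ('d'): freq=2, skip
  Position 7 ('c'): freq=2, skip
  Position 8 ('b'): unique! => answer = 8

8


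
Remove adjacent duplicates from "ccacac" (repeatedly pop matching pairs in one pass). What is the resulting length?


Input: ccacac
Stack-based adjacent duplicate removal:
  Read 'c': push. Stack: c
  Read 'c': matches stack top 'c' => pop. Stack: (empty)
  Read 'a': push. Stack: a
  Read 'c': push. Stack: ac
  Read 'a': push. Stack: aca
  Read 'c': push. Stack: acac
Final stack: "acac" (length 4)

4


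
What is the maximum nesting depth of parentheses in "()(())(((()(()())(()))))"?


Input: "()(())(((()(()())(()))))"
Tracking depth:
  Position 0 '(': depth becomes 1
  Position 1 ')': depth becomes 0
  Position 2 '(': depth becomes 1
  Position 3 '(': depth becomes 2
  Position 4 ')': depth becomes 1
  Position 5 ')': depth becomes 0
  Position 6 '(': depth becomes 1
  Position 7 '(': depth becomes 2
  Position 8 '(': depth becomes 3
  Position 9 '(': depth becomes 4
  Position 10 ')': depth becomes 3
  Position 11 '(': depth becomes 4
  Position 12 '(': depth becomes 5
  Position 13 ')': depth becomes 4
  Position 14 '(': depth becomes 5
  Position 15 ')': depth becomes 4
  Position 16 ')': depth becomes 3
  Position 17 '(': depth becomes 4
  Position 18 '(': depth becomes 5
  Position 19 ')': depth becomes 4
  Position 20 ')': depth becomes 3
  Position 21 ')': depth becomes 2
  Position 22 ')': depth becomes 1
  Position 23 ')': depth becomes 0
Maximum depth reached: 5

5


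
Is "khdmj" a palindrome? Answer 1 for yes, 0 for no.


Input: khdmj
Reversed: jmdhk
  Compare pos 0 ('k') with pos 4 ('j'): MISMATCH
  Compare pos 1 ('h') with pos 3 ('m'): MISMATCH
Result: not a palindrome

0


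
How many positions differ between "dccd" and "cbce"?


Comparing "dccd" and "cbce" position by position:
  Position 0: 'd' vs 'c' => DIFFER
  Position 1: 'c' vs 'b' => DIFFER
  Position 2: 'c' vs 'c' => same
  Position 3: 'd' vs 'e' => DIFFER
Positions that differ: 3

3


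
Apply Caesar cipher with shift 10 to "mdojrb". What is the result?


Caesar cipher: shift "mdojrb" by 10
  'm' (pos 12) + 10 = pos 22 = 'w'
  'd' (pos 3) + 10 = pos 13 = 'n'
  'o' (pos 14) + 10 = pos 24 = 'y'
  'j' (pos 9) + 10 = pos 19 = 't'
  'r' (pos 17) + 10 = pos 1 = 'b'
  'b' (pos 1) + 10 = pos 11 = 'l'
Result: wnytbl

wnytbl


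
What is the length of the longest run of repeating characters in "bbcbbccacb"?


Input: "bbcbbccacb"
Scanning for longest run:
  Position 1 ('b'): continues run of 'b', length=2
  Position 2 ('c'): new char, reset run to 1
  Position 3 ('b'): new char, reset run to 1
  Position 4 ('b'): continues run of 'b', length=2
  Position 5 ('c'): new char, reset run to 1
  Position 6 ('c'): continues run of 'c', length=2
  Position 7 ('a'): new char, reset run to 1
  Position 8 ('c'): new char, reset run to 1
  Position 9 ('b'): new char, reset run to 1
Longest run: 'b' with length 2

2


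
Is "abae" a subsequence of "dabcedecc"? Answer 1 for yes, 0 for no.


Check if "abae" is a subsequence of "dabcedecc"
Greedy scan:
  Position 0 ('d'): no match needed
  Position 1 ('a'): matches sub[0] = 'a'
  Position 2 ('b'): matches sub[1] = 'b'
  Position 3 ('c'): no match needed
  Position 4 ('e'): no match needed
  Position 5 ('d'): no match needed
  Position 6 ('e'): no match needed
  Position 7 ('c'): no match needed
  Position 8 ('c'): no match needed
Only matched 2/4 characters => not a subsequence

0


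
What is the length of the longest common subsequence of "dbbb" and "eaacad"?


LCS of "dbbb" and "eaacad"
DP table:
           e    a    a    c    a    d
      0    0    0    0    0    0    0
  d   0    0    0    0    0    0    1
  b   0    0    0    0    0    0    1
  b   0    0    0    0    0    0    1
  b   0    0    0    0    0    0    1
LCS length = dp[4][6] = 1

1


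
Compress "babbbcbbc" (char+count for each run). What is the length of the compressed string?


Input: babbbcbbc
Runs:
  'b' x 1 => "b1"
  'a' x 1 => "a1"
  'b' x 3 => "b3"
  'c' x 1 => "c1"
  'b' x 2 => "b2"
  'c' x 1 => "c1"
Compressed: "b1a1b3c1b2c1"
Compressed length: 12

12


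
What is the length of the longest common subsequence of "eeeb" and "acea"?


LCS of "eeeb" and "acea"
DP table:
           a    c    e    a
      0    0    0    0    0
  e   0    0    0    1    1
  e   0    0    0    1    1
  e   0    0    0    1    1
  b   0    0    0    1    1
LCS length = dp[4][4] = 1

1


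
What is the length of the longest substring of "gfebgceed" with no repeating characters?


Input: "gfebgceed"
Sliding window (track last position of each char):
  Position 0 ('g'): window [0,0] length 1 -- new best
  Position 1 ('f'): window [0,1] length 2 -- new best
  Position 2 ('e'): window [0,2] length 3 -- new best
  Position 3 ('b'): window [0,3] length 4 -- new best
  Position 4 ('g'): repeat (last at 0), move window start to 1
  Position 4 ('g'): window [1,4] length 4
  Position 5 ('c'): window [1,5] length 5 -- new best
  Position 6 ('e'): repeat (last at 2), move window start to 3
  Position 6 ('e'): window [3,6] length 4
  Position 7 ('e'): repeat (last at 6), move window start to 7
  Position 7 ('e'): window [7,7] length 1
  Position 8 ('d'): window [7,8] length 2
Longest substring with no repeats: "febgc" with length 5

5


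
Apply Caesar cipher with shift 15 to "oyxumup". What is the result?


Caesar cipher: shift "oyxumup" by 15
  'o' (pos 14) + 15 = pos 3 = 'd'
  'y' (pos 24) + 15 = pos 13 = 'n'
  'x' (pos 23) + 15 = pos 12 = 'm'
  'u' (pos 20) + 15 = pos 9 = 'j'
  'm' (pos 12) + 15 = pos 1 = 'b'
  'u' (pos 20) + 15 = pos 9 = 'j'
  'p' (pos 15) + 15 = pos 4 = 'e'
Result: dnmjbje

dnmjbje


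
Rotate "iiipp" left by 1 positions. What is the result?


Input: "iiipp", rotate left by 1
First 1 characters: "i"
Remaining characters: "iipp"
Concatenate remaining + first: "iipp" + "i" = "iippi"

iippi


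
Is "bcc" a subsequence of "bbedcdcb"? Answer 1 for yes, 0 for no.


Check if "bcc" is a subsequence of "bbedcdcb"
Greedy scan:
  Position 0 ('b'): matches sub[0] = 'b'
  Position 1 ('b'): no match needed
  Position 2 ('e'): no match needed
  Position 3 ('d'): no match needed
  Position 4 ('c'): matches sub[1] = 'c'
  Position 5 ('d'): no match needed
  Position 6 ('c'): matches sub[2] = 'c'
  Position 7 ('b'): no match needed
All 3 characters matched => is a subsequence

1


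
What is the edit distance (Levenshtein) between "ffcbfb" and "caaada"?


Computing edit distance: "ffcbfb" -> "caaada"
DP table:
           c    a    a    a    d    a
      0    1    2    3    4    5    6
  f   1    1    2    3    4    5    6
  f   2    2    2    3    4    5    6
  c   3    2    3    3    4    5    6
  b   4    3    3    4    4    5    6
  f   5    4    4    4    5    5    6
  b   6    5    5    5    5    6    6
Edit distance = dp[6][6] = 6

6


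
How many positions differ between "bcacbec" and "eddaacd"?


Comparing "bcacbec" and "eddaacd" position by position:
  Position 0: 'b' vs 'e' => DIFFER
  Position 1: 'c' vs 'd' => DIFFER
  Position 2: 'a' vs 'd' => DIFFER
  Position 3: 'c' vs 'a' => DIFFER
  Position 4: 'b' vs 'a' => DIFFER
  Position 5: 'e' vs 'c' => DIFFER
  Position 6: 'c' vs 'd' => DIFFER
Positions that differ: 7

7


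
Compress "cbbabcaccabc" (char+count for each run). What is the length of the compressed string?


Input: cbbabcaccabc
Runs:
  'c' x 1 => "c1"
  'b' x 2 => "b2"
  'a' x 1 => "a1"
  'b' x 1 => "b1"
  'c' x 1 => "c1"
  'a' x 1 => "a1"
  'c' x 2 => "c2"
  'a' x 1 => "a1"
  'b' x 1 => "b1"
  'c' x 1 => "c1"
Compressed: "c1b2a1b1c1a1c2a1b1c1"
Compressed length: 20

20


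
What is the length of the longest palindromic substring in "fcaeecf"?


Input: "fcaeecf"
Checking substrings for palindromes:
  [3:5] "ee" (len 2) => palindrome
Longest palindromic substring: "ee" with length 2

2


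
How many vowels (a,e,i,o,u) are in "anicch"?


Input: anicch
Checking each character:
  'a' at position 0: vowel (running total: 1)
  'n' at position 1: consonant
  'i' at position 2: vowel (running total: 2)
  'c' at position 3: consonant
  'c' at position 4: consonant
  'h' at position 5: consonant
Total vowels: 2

2


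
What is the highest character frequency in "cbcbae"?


Input: cbcbae
Character counts:
  'a': 1
  'b': 2
  'c': 2
  'e': 1
Maximum frequency: 2

2


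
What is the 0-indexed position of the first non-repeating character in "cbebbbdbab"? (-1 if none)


Input: cbebbbdbab
Character frequencies:
  'a': 1
  'b': 6
  'c': 1
  'd': 1
  'e': 1
Scanning left to right for freq == 1:
  Position 0 ('c'): unique! => answer = 0

0


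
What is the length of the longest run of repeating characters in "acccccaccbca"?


Input: "acccccaccbca"
Scanning for longest run:
  Position 1 ('c'): new char, reset run to 1
  Position 2 ('c'): continues run of 'c', length=2
  Position 3 ('c'): continues run of 'c', length=3
  Position 4 ('c'): continues run of 'c', length=4
  Position 5 ('c'): continues run of 'c', length=5
  Position 6 ('a'): new char, reset run to 1
  Position 7 ('c'): new char, reset run to 1
  Position 8 ('c'): continues run of 'c', length=2
  Position 9 ('b'): new char, reset run to 1
  Position 10 ('c'): new char, reset run to 1
  Position 11 ('a'): new char, reset run to 1
Longest run: 'c' with length 5

5


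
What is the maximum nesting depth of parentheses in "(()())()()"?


Input: "(()())()()"
Tracking depth:
  Position 0 '(': depth becomes 1
  Position 1 '(': depth becomes 2
  Position 2 ')': depth becomes 1
  Position 3 '(': depth becomes 2
  Position 4 ')': depth becomes 1
  Position 5 ')': depth becomes 0
  Position 6 '(': depth becomes 1
  Position 7 ')': depth becomes 0
  Position 8 '(': depth becomes 1
  Position 9 ')': depth becomes 0
Maximum depth reached: 2

2


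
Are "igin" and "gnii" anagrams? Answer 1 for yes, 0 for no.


Strings: "igin", "gnii"
Sorted first:  giin
Sorted second: giin
Sorted forms match => anagrams

1


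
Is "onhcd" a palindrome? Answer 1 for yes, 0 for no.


Input: onhcd
Reversed: dchno
  Compare pos 0 ('o') with pos 4 ('d'): MISMATCH
  Compare pos 1 ('n') with pos 3 ('c'): MISMATCH
Result: not a palindrome

0


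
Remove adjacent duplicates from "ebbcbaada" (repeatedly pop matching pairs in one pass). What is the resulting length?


Input: ebbcbaada
Stack-based adjacent duplicate removal:
  Read 'e': push. Stack: e
  Read 'b': push. Stack: eb
  Read 'b': matches stack top 'b' => pop. Stack: e
  Read 'c': push. Stack: ec
  Read 'b': push. Stack: ecb
  Read 'a': push. Stack: ecba
  Read 'a': matches stack top 'a' => pop. Stack: ecb
  Read 'd': push. Stack: ecbd
  Read 'a': push. Stack: ecbda
Final stack: "ecbda" (length 5)

5


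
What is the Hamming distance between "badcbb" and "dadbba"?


Comparing "badcbb" and "dadbba" position by position:
  Position 0: 'b' vs 'd' => differ
  Position 1: 'a' vs 'a' => same
  Position 2: 'd' vs 'd' => same
  Position 3: 'c' vs 'b' => differ
  Position 4: 'b' vs 'b' => same
  Position 5: 'b' vs 'a' => differ
Total differences (Hamming distance): 3

3


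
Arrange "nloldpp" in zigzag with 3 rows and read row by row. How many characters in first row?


Zigzag "nloldpp" into 3 rows:
Placing characters:
  'n' => row 0
  'l' => row 1
  'o' => row 2
  'l' => row 1
  'd' => row 0
  'p' => row 1
  'p' => row 2
Rows:
  Row 0: "nd"
  Row 1: "llp"
  Row 2: "op"
First row length: 2

2


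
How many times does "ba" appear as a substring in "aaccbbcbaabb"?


Searching for "ba" in "aaccbbcbaabb"
Scanning each position:
  Position 0: "aa" => no
  Position 1: "ac" => no
  Position 2: "cc" => no
  Position 3: "cb" => no
  Position 4: "bb" => no
  Position 5: "bc" => no
  Position 6: "cb" => no
  Position 7: "ba" => MATCH
  Position 8: "aa" => no
  Position 9: "ab" => no
  Position 10: "bb" => no
Total occurrences: 1

1


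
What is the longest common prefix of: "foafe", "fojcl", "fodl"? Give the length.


Words: foafe, fojcl, fodl
  Position 0: all 'f' => match
  Position 1: all 'o' => match
  Position 2: ('a', 'j', 'd') => mismatch, stop
LCP = "fo" (length 2)

2


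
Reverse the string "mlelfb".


Input: mlelfb
Reading characters right to left:
  Position 5: 'b'
  Position 4: 'f'
  Position 3: 'l'
  Position 2: 'e'
  Position 1: 'l'
  Position 0: 'm'
Reversed: bflelm

bflelm


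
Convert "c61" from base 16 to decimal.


Input: "c61" in base 16
Positional expansion:
  Digit 'c' (value 12) x 16^2 = 3072
  Digit '6' (value 6) x 16^1 = 96
  Digit '1' (value 1) x 16^0 = 1
Sum = 3169

3169


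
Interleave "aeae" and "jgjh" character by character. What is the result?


Interleaving "aeae" and "jgjh":
  Position 0: 'a' from first, 'j' from second => "aj"
  Position 1: 'e' from first, 'g' from second => "eg"
  Position 2: 'a' from first, 'j' from second => "aj"
  Position 3: 'e' from first, 'h' from second => "eh"
Result: ajegajeh

ajegajeh


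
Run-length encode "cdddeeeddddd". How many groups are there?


Input: cdddeeeddddd
Scanning for consecutive runs:
  Group 1: 'c' x 1 (positions 0-0)
  Group 2: 'd' x 3 (positions 1-3)
  Group 3: 'e' x 3 (positions 4-6)
  Group 4: 'd' x 5 (positions 7-11)
Total groups: 4

4


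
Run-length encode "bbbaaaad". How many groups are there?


Input: bbbaaaad
Scanning for consecutive runs:
  Group 1: 'b' x 3 (positions 0-2)
  Group 2: 'a' x 4 (positions 3-6)
  Group 3: 'd' x 1 (positions 7-7)
Total groups: 3

3


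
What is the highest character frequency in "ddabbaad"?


Input: ddabbaad
Character counts:
  'a': 3
  'b': 2
  'd': 3
Maximum frequency: 3

3


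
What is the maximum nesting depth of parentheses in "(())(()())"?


Input: "(())(()())"
Tracking depth:
  Position 0 '(': depth becomes 1
  Position 1 '(': depth becomes 2
  Position 2 ')': depth becomes 1
  Position 3 ')': depth becomes 0
  Position 4 '(': depth becomes 1
  Position 5 '(': depth becomes 2
  Position 6 ')': depth becomes 1
  Position 7 '(': depth becomes 2
  Position 8 ')': depth becomes 1
  Position 9 ')': depth becomes 0
Maximum depth reached: 2

2


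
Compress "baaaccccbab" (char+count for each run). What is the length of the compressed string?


Input: baaaccccbab
Runs:
  'b' x 1 => "b1"
  'a' x 3 => "a3"
  'c' x 4 => "c4"
  'b' x 1 => "b1"
  'a' x 1 => "a1"
  'b' x 1 => "b1"
Compressed: "b1a3c4b1a1b1"
Compressed length: 12

12


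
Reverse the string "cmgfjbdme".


Input: cmgfjbdme
Reading characters right to left:
  Position 8: 'e'
  Position 7: 'm'
  Position 6: 'd'
  Position 5: 'b'
  Position 4: 'j'
  Position 3: 'f'
  Position 2: 'g'
  Position 1: 'm'
  Position 0: 'c'
Reversed: emdbjfgmc

emdbjfgmc


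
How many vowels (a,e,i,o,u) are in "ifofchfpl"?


Input: ifofchfpl
Checking each character:
  'i' at position 0: vowel (running total: 1)
  'f' at position 1: consonant
  'o' at position 2: vowel (running total: 2)
  'f' at position 3: consonant
  'c' at position 4: consonant
  'h' at position 5: consonant
  'f' at position 6: consonant
  'p' at position 7: consonant
  'l' at position 8: consonant
Total vowels: 2

2


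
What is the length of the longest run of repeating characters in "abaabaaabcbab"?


Input: "abaabaaabcbab"
Scanning for longest run:
  Position 1 ('b'): new char, reset run to 1
  Position 2 ('a'): new char, reset run to 1
  Position 3 ('a'): continues run of 'a', length=2
  Position 4 ('b'): new char, reset run to 1
  Position 5 ('a'): new char, reset run to 1
  Position 6 ('a'): continues run of 'a', length=2
  Position 7 ('a'): continues run of 'a', length=3
  Position 8 ('b'): new char, reset run to 1
  Position 9 ('c'): new char, reset run to 1
  Position 10 ('b'): new char, reset run to 1
  Position 11 ('a'): new char, reset run to 1
  Position 12 ('b'): new char, reset run to 1
Longest run: 'a' with length 3

3


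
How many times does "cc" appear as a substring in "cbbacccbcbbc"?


Searching for "cc" in "cbbacccbcbbc"
Scanning each position:
  Position 0: "cb" => no
  Position 1: "bb" => no
  Position 2: "ba" => no
  Position 3: "ac" => no
  Position 4: "cc" => MATCH
  Position 5: "cc" => MATCH
  Position 6: "cb" => no
  Position 7: "bc" => no
  Position 8: "cb" => no
  Position 9: "bb" => no
  Position 10: "bc" => no
Total occurrences: 2

2


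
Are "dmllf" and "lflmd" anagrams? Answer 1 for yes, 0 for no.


Strings: "dmllf", "lflmd"
Sorted first:  dfllm
Sorted second: dfllm
Sorted forms match => anagrams

1


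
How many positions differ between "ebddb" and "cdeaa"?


Comparing "ebddb" and "cdeaa" position by position:
  Position 0: 'e' vs 'c' => DIFFER
  Position 1: 'b' vs 'd' => DIFFER
  Position 2: 'd' vs 'e' => DIFFER
  Position 3: 'd' vs 'a' => DIFFER
  Position 4: 'b' vs 'a' => DIFFER
Positions that differ: 5

5
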